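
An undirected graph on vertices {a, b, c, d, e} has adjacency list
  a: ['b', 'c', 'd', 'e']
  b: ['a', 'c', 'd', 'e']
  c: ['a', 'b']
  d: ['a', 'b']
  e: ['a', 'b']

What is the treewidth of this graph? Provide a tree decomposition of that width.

Every bag has size at most 3, so the width is 3 − 1 = 2 and tw(G) ≤ 2. For the lower bound, the 3 vertices {a, b, d} are pairwise adjacent, and any tree decomposition puts a clique entirely inside one bag — forcing width ≥ 2. Therefore the treewidth is 2.

Treewidth 2.
Bags: B1 = {a, b, e}  B2 = {a, b, d}  B3 = {a, b, c}
Tree: B1–B2, B2–B3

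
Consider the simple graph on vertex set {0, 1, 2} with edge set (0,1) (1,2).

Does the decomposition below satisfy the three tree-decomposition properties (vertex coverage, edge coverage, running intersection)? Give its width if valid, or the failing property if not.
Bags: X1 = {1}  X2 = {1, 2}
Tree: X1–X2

A tree decomposition must satisfy three properties: every vertex lies in some bag; for every edge, both endpoints lie together in some bag; and for every vertex, the bags containing it form a connected subtree. Here vertex 0 appears in no bag, so the decomposition is invalid.

No — vertex 0 appears in no bag.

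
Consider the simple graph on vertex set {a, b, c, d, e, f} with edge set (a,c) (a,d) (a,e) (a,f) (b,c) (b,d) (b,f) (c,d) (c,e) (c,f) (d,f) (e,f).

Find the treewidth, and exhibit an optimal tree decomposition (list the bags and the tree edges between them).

The largest bag has 4 vertices, giving width 3; this decomposition certifies tw(G) ≤ 3. For the lower bound, the 4 vertices {a, c, d, f} are pairwise adjacent, and any tree decomposition puts a clique entirely inside one bag — forcing width ≥ 3. Combining the bounds, tw(G) = 3.

Treewidth 3.
Bags: B1 = {b, c, d, f}  B2 = {a, c, d, f}  B3 = {a, c, e, f}
Tree: B1–B2, B2–B3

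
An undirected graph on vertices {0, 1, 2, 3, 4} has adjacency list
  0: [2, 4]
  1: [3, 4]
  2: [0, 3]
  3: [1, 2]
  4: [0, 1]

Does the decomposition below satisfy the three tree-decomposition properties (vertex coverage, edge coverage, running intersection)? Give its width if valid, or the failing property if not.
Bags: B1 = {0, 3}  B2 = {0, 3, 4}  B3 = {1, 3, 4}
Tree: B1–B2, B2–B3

No — vertex 2 appears in no bag.

A tree decomposition must satisfy three properties: every vertex lies in some bag; for every edge, both endpoints lie together in some bag; and for every vertex, the bags containing it form a connected subtree. Here vertex 2 appears in no bag, so the decomposition is invalid.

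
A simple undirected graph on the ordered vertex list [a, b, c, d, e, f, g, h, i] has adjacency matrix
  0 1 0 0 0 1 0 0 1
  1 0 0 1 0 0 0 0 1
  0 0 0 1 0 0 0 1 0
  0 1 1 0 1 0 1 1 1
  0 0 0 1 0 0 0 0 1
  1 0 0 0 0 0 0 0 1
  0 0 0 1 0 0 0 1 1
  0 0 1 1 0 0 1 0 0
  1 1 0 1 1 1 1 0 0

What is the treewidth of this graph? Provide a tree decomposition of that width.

Every bag has size at most 3, so the width is 3 − 1 = 2 and tw(G) ≤ 2. Conversely, {d, g, h} is a clique of size 3, and the vertices of any clique must share a bag in every tree decomposition; so some bag has ≥ 3 vertices and tw(G) ≥ 2. Hence tw(G) = 2 exactly.

Treewidth 2.
Bags: B1 = {a, b, i}  B2 = {b, d, i}  B3 = {d, g, i}  B4 = {d, g, h}  B5 = {c, d, h}  B6 = {d, e, i}  B7 = {a, f, i}
Tree: B1–B2, B2–B3, B3–B4, B4–B5, B3–B6, B1–B7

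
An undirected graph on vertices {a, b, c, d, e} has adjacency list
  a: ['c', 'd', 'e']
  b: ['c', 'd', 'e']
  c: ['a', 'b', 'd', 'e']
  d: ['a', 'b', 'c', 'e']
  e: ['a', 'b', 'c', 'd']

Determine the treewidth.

A width-3 tree decomposition is:
Bags: B1 = {a, c, d, e}  B2 = {b, c, d, e}
Tree: B1–B2
Every bag has size at most 4, so the width is 4 − 1 = 3 and tw(G) ≤ 3. On the other hand G contains the 4-clique {a, c, d, e}. A clique must lie in a single bag of any decomposition, so no decomposition can have width below 3. Hence tw(G) = 3 exactly.

3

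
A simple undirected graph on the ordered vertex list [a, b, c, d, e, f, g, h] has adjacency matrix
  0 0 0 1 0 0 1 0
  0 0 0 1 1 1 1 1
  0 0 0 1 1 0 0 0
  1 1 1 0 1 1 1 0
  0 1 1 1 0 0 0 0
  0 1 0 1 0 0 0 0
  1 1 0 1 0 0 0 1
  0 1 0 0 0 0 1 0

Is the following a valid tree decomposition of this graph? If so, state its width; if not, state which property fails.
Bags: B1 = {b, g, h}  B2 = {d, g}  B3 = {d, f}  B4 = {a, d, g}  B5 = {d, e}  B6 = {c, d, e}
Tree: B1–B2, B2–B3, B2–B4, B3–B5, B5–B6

A tree decomposition must satisfy three properties: every vertex lies in some bag; for every edge, both endpoints lie together in some bag; and for every vertex, the bags containing it form a connected subtree. Here edge (b,d) lies in no bag, so the decomposition is invalid.

No — edge (b,d) lies in no bag.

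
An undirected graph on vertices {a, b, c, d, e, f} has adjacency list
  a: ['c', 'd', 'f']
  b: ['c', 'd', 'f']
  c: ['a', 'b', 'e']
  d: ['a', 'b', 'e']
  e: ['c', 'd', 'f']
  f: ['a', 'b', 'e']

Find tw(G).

3

A width-3 tree decomposition is:
Bags: B1 = {b, c, d, f}  B2 = {a, c, d, f}  B3 = {c, d, e, f}
Tree: B1–B2, B2–B3
Each bag holds 4 vertices, so the decomposition has width 3, which upper-bounds the treewidth. For the lower bound: the 4 vertex sets {b,d}, {a,c}, {f}, {e} are disjoint, each induces a connected subgraph, and every pair is joined by at least one edge of G. Contracting each set to a single vertex therefore yields K_{4} as a minor, and since treewidth is minor-monotone, tw(G) ≥ tw(K_{4}) = 3. Hence tw(G) = 3 exactly.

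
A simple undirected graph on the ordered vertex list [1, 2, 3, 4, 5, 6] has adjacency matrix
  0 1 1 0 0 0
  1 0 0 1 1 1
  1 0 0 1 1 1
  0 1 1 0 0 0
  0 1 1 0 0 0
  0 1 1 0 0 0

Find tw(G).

2

A width-2 tree decomposition is:
Bags: B1 = {2, 3, 6}  B2 = {2, 3, 5}  B3 = {1, 2, 3}  B4 = {2, 3, 4}
Tree: B1–B2, B2–B3, B3–B4
Every bag has size at most 3, so the width is 3 − 1 = 2 and tw(G) ≤ 2. The edges 6–3–5–2–6 form a cycle, so G is not a tree and its treewidth is at least 2. Combining the bounds, tw(G) = 2.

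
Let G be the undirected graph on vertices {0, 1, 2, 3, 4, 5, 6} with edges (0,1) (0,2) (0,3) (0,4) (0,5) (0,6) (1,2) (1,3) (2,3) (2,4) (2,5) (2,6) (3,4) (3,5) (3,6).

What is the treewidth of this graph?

3

A width-3 tree decomposition is:
Bags: B1 = {0, 2, 3, 4}  B2 = {0, 2, 3, 5}  B3 = {0, 2, 3, 6}  B4 = {0, 1, 2, 3}
Tree: B1–B2, B2–B3, B3–B4
Each bag holds 4 vertices, so the decomposition has width 3, which upper-bounds the treewidth. For the lower bound, the 4 vertices {0, 1, 2, 3} are pairwise adjacent, and any tree decomposition puts a clique entirely inside one bag — forcing width ≥ 3. Therefore the treewidth is 3.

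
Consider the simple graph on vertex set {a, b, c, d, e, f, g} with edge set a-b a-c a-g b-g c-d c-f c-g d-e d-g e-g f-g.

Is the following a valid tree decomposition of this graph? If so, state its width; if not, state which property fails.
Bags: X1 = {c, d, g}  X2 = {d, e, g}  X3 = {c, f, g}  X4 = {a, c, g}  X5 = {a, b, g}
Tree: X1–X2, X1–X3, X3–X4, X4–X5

Yes; width 2.

Checking the three conditions: (i) the bags cover all of {a, b, c, d, e, f, g}; (ii) for each edge, some bag contains both endpoints; (iii) the bags containing any fixed vertex form a subtree. All hold, so the decomposition is valid with width 3 − 1 = 2.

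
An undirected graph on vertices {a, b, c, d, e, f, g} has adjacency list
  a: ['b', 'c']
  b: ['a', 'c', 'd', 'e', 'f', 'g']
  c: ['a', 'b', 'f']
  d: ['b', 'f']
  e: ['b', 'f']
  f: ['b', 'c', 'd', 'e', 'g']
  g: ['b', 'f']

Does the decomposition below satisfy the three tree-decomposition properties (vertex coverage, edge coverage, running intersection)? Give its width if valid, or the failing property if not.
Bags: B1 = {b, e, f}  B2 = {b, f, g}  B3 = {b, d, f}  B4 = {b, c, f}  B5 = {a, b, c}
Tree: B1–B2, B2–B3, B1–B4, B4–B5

Yes; width 2.

Checking the three conditions: (i) the bags cover all of {a, b, c, d, e, f, g}; (ii) for each edge, some bag contains both endpoints; (iii) the bags containing any fixed vertex form a subtree. All hold, so the decomposition is valid with width 3 − 1 = 2.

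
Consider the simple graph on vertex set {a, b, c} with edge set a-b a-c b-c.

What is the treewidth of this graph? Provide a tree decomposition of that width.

With just one bag of size 3, the width is 3 − 1 = 2, so tw(G) ≤ 2. On the other hand G contains the 3-clique {a, b, c}. A clique must lie in a single bag of any decomposition, so no decomposition can have width below 2. Hence tw(G) = 2 exactly.

Treewidth 2.
Bags: B1 = {a, b, c}
Tree: (single bag)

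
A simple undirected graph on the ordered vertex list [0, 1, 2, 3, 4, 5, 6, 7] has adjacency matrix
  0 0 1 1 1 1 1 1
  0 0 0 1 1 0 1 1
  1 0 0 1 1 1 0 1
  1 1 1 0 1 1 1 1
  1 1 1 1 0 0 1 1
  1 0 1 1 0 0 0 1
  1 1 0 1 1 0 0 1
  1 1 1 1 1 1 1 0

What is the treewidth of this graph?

4

A width-4 tree decomposition is:
Bags: B1 = {0, 3, 4, 6, 7}  B2 = {0, 2, 3, 4, 7}  B3 = {0, 2, 3, 5, 7}  B4 = {1, 3, 4, 6, 7}
Tree: B1–B2, B2–B3, B1–B4
Every bag has size at most 5, so the width is 5 − 1 = 4 and tw(G) ≤ 4. For the lower bound, the 5 vertices {0, 2, 3, 4, 7} are pairwise adjacent, and any tree decomposition puts a clique entirely inside one bag — forcing width ≥ 4. Therefore the treewidth is 4.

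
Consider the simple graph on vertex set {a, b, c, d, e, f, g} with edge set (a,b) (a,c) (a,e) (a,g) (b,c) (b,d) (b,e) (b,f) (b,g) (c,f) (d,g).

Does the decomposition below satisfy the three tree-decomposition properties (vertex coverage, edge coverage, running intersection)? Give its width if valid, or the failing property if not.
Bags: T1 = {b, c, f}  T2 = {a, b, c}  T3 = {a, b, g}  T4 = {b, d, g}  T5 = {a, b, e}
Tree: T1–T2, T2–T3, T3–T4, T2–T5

Yes; width 2.

Checking the three conditions: (i) the bags cover all of {a, b, c, d, e, f, g}; (ii) for each edge, some bag contains both endpoints; (iii) the bags containing any fixed vertex form a subtree. All hold, so the decomposition is valid with width 3 − 1 = 2.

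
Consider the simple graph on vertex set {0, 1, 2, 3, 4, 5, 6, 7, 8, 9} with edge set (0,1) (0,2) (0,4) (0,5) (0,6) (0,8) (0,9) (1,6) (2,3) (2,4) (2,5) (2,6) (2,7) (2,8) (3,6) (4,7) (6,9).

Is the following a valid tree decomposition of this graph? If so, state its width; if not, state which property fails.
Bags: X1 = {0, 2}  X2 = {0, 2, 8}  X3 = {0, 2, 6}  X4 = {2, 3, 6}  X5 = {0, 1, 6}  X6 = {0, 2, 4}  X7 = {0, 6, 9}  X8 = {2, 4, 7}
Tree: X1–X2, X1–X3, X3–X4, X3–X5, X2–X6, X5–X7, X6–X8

A tree decomposition must satisfy three properties: every vertex lies in some bag; for every edge, both endpoints lie together in some bag; and for every vertex, the bags containing it form a connected subtree. Here vertex 5 appears in no bag, so the decomposition is invalid.

No — vertex 5 appears in no bag.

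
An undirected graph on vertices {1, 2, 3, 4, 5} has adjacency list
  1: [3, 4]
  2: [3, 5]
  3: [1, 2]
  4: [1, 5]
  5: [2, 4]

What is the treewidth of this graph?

A width-2 tree decomposition is:
Bags: B1 = {1, 2, 3}  B2 = {1, 2, 4}  B3 = {2, 4, 5}
Tree: B1–B2, B2–B3
The largest bag has 3 vertices, giving width 2; this decomposition certifies tw(G) ≤ 2. For the lower bound, G contains the cycle 2–3–1–4–5–2, so G is not a forest; only forests have treewidth ≤ 1, hence tw(G) ≥ 2. The upper and lower bounds meet at 2, so that is the treewidth.

2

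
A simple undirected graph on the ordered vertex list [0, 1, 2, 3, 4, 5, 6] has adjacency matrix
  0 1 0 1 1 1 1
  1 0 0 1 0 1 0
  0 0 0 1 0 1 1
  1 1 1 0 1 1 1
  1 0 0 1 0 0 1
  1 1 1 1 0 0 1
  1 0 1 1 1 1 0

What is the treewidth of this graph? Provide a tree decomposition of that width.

The largest bag has 4 vertices, giving width 3; this decomposition certifies tw(G) ≤ 3. On the other hand G contains the 4-clique {0, 3, 4, 6}. A clique must lie in a single bag of any decomposition, so no decomposition can have width below 3. Combining the bounds, tw(G) = 3.

Treewidth 3.
One optimal decomposition is:
Bags: B1 = {0, 3, 4, 6}  B2 = {0, 3, 5, 6}  B3 = {0, 1, 3, 5}  B4 = {2, 3, 5, 6}
Tree: B1–B2, B2–B3, B2–B4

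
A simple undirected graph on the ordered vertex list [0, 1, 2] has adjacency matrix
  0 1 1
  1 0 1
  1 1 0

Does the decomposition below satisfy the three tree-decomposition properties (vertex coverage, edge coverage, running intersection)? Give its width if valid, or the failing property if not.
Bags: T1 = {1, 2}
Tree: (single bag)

A tree decomposition must satisfy three properties: every vertex lies in some bag; for every edge, both endpoints lie together in some bag; and for every vertex, the bags containing it form a connected subtree. Here vertex 0 appears in no bag, so the decomposition is invalid.

No — vertex 0 appears in no bag.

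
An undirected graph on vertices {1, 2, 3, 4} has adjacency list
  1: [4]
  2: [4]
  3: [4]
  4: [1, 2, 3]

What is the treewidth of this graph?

A width-1 tree decomposition is:
Bags: B1 = {1, 4}  B2 = {2, 4}  B3 = {3, 4}
Tree: B1–B2, B1–B3
Every bag has size at most 2, so the width is 2 − 1 = 1 and tw(G) ≤ 1. Since G has at least one edge (e.g. 1–4), it is not an edgeless graph, so tw(G) ≥ 1. The upper and lower bounds meet at 1, so that is the treewidth.

1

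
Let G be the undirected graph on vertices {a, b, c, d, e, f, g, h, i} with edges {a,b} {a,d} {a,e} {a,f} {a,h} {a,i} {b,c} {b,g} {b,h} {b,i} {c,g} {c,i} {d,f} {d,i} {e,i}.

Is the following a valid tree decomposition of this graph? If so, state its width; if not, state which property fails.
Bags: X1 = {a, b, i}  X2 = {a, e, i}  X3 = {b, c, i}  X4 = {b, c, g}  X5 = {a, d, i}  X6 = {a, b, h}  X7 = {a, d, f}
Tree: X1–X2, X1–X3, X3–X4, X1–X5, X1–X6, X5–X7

Yes; width 2.

Checking the three conditions: (i) the bags cover all of {a, b, c, d, e, f, g, h, i}; (ii) for each edge, some bag contains both endpoints; (iii) the bags containing any fixed vertex form a subtree. All hold, so the decomposition is valid with width 3 − 1 = 2.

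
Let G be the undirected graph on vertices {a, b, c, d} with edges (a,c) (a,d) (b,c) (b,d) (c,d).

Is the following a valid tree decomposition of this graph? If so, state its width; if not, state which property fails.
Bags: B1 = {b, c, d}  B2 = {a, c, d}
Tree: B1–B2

Yes; width 2.

Checking the three conditions: (i) the bags cover all of {a, b, c, d}; (ii) for each edge, some bag contains both endpoints; (iii) the bags containing any fixed vertex form a subtree. All hold, so the decomposition is valid with width 3 − 1 = 2.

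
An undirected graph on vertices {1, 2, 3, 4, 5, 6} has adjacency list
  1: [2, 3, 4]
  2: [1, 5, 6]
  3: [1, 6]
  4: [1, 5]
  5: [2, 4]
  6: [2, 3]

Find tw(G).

2

A width-2 tree decomposition is:
Bags: B1 = {2, 3, 6}  B2 = {1, 2, 3}  B3 = {1, 2, 5}  B4 = {1, 4, 5}
Tree: B1–B2, B2–B3, B3–B4
Every bag has size at most 3, so the width is 3 − 1 = 2 and tw(G) ≤ 2. The edges 6–3–1–2–6 form a cycle, so G is not a tree and its treewidth is at least 2. Therefore the treewidth is 2.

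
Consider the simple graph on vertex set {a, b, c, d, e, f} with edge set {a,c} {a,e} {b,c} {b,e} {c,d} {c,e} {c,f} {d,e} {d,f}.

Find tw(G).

A width-2 tree decomposition is:
Bags: B1 = {c, d, e}  B2 = {a, c, e}  B3 = {c, d, f}  B4 = {b, c, e}
Tree: B1–B2, B1–B3, B2–B4
Every bag has size at most 3, so the width is 3 − 1 = 2 and tw(G) ≤ 2. Conversely, {c, d, e} is a clique of size 3, and the vertices of any clique must share a bag in every tree decomposition; so some bag has ≥ 3 vertices and tw(G) ≥ 2. Hence tw(G) = 2 exactly.

2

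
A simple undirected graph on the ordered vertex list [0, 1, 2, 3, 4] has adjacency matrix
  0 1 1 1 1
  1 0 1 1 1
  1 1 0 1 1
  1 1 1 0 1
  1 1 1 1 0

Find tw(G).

4

A width-4 tree decomposition is:
Bags: B1 = {0, 1, 2, 3, 4}
Tree: (single bag)
With just one bag of size 5, the width is 5 − 1 = 4, so tw(G) ≤ 4. On the other hand G contains the 5-clique {0, 1, 2, 3, 4}. A clique must lie in a single bag of any decomposition, so no decomposition can have width below 4. The upper and lower bounds meet at 4, so that is the treewidth.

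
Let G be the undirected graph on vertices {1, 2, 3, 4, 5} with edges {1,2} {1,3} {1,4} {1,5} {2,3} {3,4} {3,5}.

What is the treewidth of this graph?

A width-2 tree decomposition is:
Bags: B1 = {1, 2, 3}  B2 = {1, 3, 5}  B3 = {1, 3, 4}
Tree: B1–B2, B1–B3
Every bag has size at most 3, so the width is 3 − 1 = 2 and tw(G) ≤ 2. For the lower bound, the 3 vertices {1, 2, 3} are pairwise adjacent, and any tree decomposition puts a clique entirely inside one bag — forcing width ≥ 2. The upper and lower bounds meet at 2, so that is the treewidth.

2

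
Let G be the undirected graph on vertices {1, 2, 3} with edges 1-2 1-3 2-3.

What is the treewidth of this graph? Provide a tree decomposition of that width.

A single bag containing all 3 vertices is trivially a valid decomposition of width 2. For the lower bound, the 3 vertices {1, 2, 3} are pairwise adjacent, and any tree decomposition puts a clique entirely inside one bag — forcing width ≥ 2. Combining the bounds, tw(G) = 2.

Treewidth 2.
One optimal decomposition is:
Bags: B1 = {1, 2, 3}
Tree: (single bag)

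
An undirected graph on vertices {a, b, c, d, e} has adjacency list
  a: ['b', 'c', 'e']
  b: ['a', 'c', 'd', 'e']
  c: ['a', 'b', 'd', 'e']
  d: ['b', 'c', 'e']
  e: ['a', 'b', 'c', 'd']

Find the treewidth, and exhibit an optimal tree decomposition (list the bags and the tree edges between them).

The largest bag has 4 vertices, giving width 3; this decomposition certifies tw(G) ≤ 3. Conversely, {b, c, d, e} is a clique of size 4, and the vertices of any clique must share a bag in every tree decomposition; so some bag has ≥ 4 vertices and tw(G) ≥ 3. Therefore the treewidth is 3.

Treewidth 3.
Bags: B1 = {b, c, d, e}  B2 = {a, b, c, e}
Tree: B1–B2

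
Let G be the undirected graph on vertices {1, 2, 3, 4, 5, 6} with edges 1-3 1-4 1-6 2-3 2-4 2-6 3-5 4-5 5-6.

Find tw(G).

A width-3 tree decomposition is:
Bags: B1 = {1, 2, 3, 5}  B2 = {1, 2, 4, 5}  B3 = {1, 2, 5, 6}
Tree: B1–B2, B2–B3
Every bag has size at most 4, so the width is 4 − 1 = 3 and tw(G) ≤ 3. For the lower bound: the 4 vertex sets {3,5}, {1,4}, {2}, {6} are disjoint, each induces a connected subgraph, and every pair is joined by at least one edge of G. Contracting each set to a single vertex therefore yields K_{4} as a minor, and since treewidth is minor-monotone, tw(G) ≥ tw(K_{4}) = 3. The upper and lower bounds meet at 3, so that is the treewidth.

3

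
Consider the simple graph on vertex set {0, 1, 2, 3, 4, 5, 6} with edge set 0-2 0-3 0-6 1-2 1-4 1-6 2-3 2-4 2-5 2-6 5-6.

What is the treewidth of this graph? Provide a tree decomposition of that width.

Treewidth 2.
One such decomposition:
Bags: B1 = {1, 2, 6}  B2 = {1, 2, 4}  B3 = {2, 5, 6}  B4 = {0, 2, 6}  B5 = {0, 2, 3}
Tree: B1–B2, B1–B3, B1–B4, B4–B5

Each bag holds 3 vertices, so the decomposition has width 2, which upper-bounds the treewidth. On the other hand G contains the 3-clique {0, 2, 3}. A clique must lie in a single bag of any decomposition, so no decomposition can have width below 2. Hence tw(G) = 2 exactly.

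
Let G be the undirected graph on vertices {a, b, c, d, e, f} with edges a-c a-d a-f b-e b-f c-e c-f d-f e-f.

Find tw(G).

A width-2 tree decomposition is:
Bags: B1 = {c, e, f}  B2 = {a, c, f}  B3 = {b, e, f}  B4 = {a, d, f}
Tree: B1–B2, B1–B3, B2–B4
Each bag holds 3 vertices, so the decomposition has width 2, which upper-bounds the treewidth. Conversely, {a, d, f} is a clique of size 3, and the vertices of any clique must share a bag in every tree decomposition; so some bag has ≥ 3 vertices and tw(G) ≥ 2. The upper and lower bounds meet at 2, so that is the treewidth.

2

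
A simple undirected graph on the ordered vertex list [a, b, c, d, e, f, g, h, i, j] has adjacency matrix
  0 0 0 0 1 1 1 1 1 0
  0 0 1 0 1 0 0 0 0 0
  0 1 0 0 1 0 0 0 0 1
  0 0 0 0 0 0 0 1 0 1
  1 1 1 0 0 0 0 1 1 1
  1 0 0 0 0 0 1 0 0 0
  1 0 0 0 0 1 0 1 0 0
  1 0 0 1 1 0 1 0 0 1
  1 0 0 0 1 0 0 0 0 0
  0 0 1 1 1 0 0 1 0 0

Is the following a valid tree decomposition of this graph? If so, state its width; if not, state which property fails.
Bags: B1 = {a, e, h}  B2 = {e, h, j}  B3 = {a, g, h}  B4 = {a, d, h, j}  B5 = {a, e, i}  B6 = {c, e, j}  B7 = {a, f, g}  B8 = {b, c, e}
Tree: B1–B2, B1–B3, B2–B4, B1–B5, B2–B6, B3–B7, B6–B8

No — bags containing vertex a are not connected in the tree.

A tree decomposition must satisfy three properties: every vertex lies in some bag; for every edge, both endpoints lie together in some bag; and for every vertex, the bags containing it form a connected subtree. Here bags containing vertex a are not connected in the tree, so the decomposition is invalid.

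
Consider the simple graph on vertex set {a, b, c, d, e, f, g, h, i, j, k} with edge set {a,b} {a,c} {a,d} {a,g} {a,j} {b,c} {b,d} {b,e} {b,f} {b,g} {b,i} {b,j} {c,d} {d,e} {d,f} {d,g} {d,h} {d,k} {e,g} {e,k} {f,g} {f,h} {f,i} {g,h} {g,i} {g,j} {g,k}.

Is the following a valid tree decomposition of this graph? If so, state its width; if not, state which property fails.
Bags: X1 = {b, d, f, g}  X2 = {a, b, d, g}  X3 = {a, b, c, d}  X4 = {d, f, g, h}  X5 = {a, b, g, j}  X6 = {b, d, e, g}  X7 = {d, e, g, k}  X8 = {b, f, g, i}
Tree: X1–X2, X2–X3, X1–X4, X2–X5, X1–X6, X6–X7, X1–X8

Yes; width 3.

Checking the three conditions: (i) the bags cover all of {a, b, c, d, e, f, g, h, i, j, k}; (ii) for each edge, some bag contains both endpoints; (iii) the bags containing any fixed vertex form a subtree. All hold, so the decomposition is valid with width 4 − 1 = 3.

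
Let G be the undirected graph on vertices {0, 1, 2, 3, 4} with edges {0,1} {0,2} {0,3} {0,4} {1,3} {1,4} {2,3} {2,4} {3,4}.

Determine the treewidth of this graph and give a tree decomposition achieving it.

The largest bag has 4 vertices, giving width 3; this decomposition certifies tw(G) ≤ 3. For the lower bound, the 4 vertices {0, 1, 3, 4} are pairwise adjacent, and any tree decomposition puts a clique entirely inside one bag — forcing width ≥ 3. Therefore the treewidth is 3.

Treewidth 3.
One such decomposition:
Bags: B1 = {0, 1, 3, 4}  B2 = {0, 2, 3, 4}
Tree: B1–B2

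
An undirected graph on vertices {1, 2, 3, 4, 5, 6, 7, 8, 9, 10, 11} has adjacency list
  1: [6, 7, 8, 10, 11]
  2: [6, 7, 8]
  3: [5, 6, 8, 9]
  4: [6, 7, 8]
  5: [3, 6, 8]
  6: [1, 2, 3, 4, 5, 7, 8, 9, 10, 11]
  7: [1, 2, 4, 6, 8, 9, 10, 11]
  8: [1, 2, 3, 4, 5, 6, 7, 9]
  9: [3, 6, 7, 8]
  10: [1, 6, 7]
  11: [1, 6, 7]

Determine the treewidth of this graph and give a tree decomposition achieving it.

The largest bag has 4 vertices, giving width 3; this decomposition certifies tw(G) ≤ 3. On the other hand G contains the 4-clique {3, 6, 8, 9}. A clique must lie in a single bag of any decomposition, so no decomposition can have width below 3. The upper and lower bounds meet at 3, so that is the treewidth.

Treewidth 3.
Bags: B1 = {3, 6, 8, 9}  B2 = {6, 7, 8, 9}  B3 = {1, 6, 7, 8}  B4 = {1, 6, 7, 10}  B5 = {1, 6, 7, 11}  B6 = {4, 6, 7, 8}  B7 = {3, 5, 6, 8}  B8 = {2, 6, 7, 8}
Tree: B1–B2, B2–B3, B3–B4, B3–B5, B3–B6, B1–B7, B2–B8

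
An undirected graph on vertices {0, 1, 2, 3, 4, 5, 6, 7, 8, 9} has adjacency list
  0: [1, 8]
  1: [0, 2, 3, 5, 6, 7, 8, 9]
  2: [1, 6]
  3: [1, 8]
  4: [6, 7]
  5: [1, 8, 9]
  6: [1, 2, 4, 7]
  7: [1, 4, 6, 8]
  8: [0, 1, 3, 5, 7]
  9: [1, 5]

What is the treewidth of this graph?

A width-2 tree decomposition is:
Bags: B1 = {1, 3, 8}  B2 = {1, 7, 8}  B3 = {1, 5, 8}  B4 = {1, 6, 7}  B5 = {0, 1, 8}  B6 = {1, 2, 6}  B7 = {4, 6, 7}  B8 = {1, 5, 9}
Tree: B1–B2, B1–B3, B2–B4, B3–B5, B4–B6, B4–B7, B3–B8
Each bag holds 3 vertices, so the decomposition has width 2, which upper-bounds the treewidth. Conversely, {0, 1, 8} is a clique of size 3, and the vertices of any clique must share a bag in every tree decomposition; so some bag has ≥ 3 vertices and tw(G) ≥ 2. Hence tw(G) = 2 exactly.

2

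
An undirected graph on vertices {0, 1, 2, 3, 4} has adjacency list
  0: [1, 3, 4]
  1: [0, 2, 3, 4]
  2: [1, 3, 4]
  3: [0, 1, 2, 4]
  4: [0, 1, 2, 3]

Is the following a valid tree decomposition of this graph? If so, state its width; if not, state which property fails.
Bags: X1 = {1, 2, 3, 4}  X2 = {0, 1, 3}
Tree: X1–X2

No — edge (4,0) lies in no bag.

A tree decomposition must satisfy three properties: every vertex lies in some bag; for every edge, both endpoints lie together in some bag; and for every vertex, the bags containing it form a connected subtree. Here edge (4,0) lies in no bag, so the decomposition is invalid.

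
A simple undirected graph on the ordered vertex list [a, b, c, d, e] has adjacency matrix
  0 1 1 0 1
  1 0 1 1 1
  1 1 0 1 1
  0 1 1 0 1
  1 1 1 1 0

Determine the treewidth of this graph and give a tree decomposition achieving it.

Every bag has size at most 4, so the width is 4 − 1 = 3 and tw(G) ≤ 3. On the other hand G contains the 4-clique {b, c, d, e}. A clique must lie in a single bag of any decomposition, so no decomposition can have width below 3. Therefore the treewidth is 3.

Treewidth 3.
One optimal decomposition is:
Bags: B1 = {b, c, d, e}  B2 = {a, b, c, e}
Tree: B1–B2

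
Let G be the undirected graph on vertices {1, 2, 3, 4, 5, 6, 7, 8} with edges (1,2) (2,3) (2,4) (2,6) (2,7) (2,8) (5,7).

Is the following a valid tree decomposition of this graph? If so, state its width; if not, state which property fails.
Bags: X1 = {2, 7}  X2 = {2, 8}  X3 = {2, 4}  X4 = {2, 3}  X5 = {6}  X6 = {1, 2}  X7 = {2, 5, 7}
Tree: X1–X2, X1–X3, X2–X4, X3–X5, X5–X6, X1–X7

No — edge (2,6) lies in no bag.

A tree decomposition must satisfy three properties: every vertex lies in some bag; for every edge, both endpoints lie together in some bag; and for every vertex, the bags containing it form a connected subtree. Here edge (2,6) lies in no bag, so the decomposition is invalid.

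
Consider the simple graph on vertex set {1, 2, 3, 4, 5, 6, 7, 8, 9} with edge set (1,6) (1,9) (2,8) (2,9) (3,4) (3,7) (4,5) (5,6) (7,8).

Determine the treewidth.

2

A width-2 tree decomposition is:
Bags: B1 = {2, 7, 8}  B2 = {2, 3, 7}  B3 = {2, 3, 4}  B4 = {2, 4, 5}  B5 = {2, 5, 6}  B6 = {1, 2, 6}  B7 = {1, 2, 9}
Tree: B1–B2, B2–B3, B3–B4, B4–B5, B5–B6, B6–B7
Every bag has size at most 3, so the width is 3 − 1 = 2 and tw(G) ≤ 2. The edges 2–8–7–3–4–5–6–1–9–2 form a cycle, so G is not a tree and its treewidth is at least 2. Combining the bounds, tw(G) = 2.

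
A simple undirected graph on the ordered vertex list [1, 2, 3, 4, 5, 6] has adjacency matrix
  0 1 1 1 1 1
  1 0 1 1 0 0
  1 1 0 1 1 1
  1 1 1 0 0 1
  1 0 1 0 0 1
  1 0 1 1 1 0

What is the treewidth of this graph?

3

A width-3 tree decomposition is:
Bags: B1 = {1, 3, 4, 6}  B2 = {1, 2, 3, 4}  B3 = {1, 3, 5, 6}
Tree: B1–B2, B1–B3
The largest bag has 4 vertices, giving width 3; this decomposition certifies tw(G) ≤ 3. On the other hand G contains the 4-clique {1, 2, 3, 4}. A clique must lie in a single bag of any decomposition, so no decomposition can have width below 3. Combining the bounds, tw(G) = 3.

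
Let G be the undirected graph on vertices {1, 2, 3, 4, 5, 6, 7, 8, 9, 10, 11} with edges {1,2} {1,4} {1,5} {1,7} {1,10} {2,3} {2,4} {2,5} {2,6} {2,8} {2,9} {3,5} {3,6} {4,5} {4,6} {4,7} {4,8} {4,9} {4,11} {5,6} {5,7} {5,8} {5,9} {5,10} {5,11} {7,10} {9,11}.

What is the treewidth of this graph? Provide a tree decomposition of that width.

Every bag has size at most 4, so the width is 4 − 1 = 3 and tw(G) ≤ 3. Conversely, {1, 5, 7, 10} is a clique of size 4, and the vertices of any clique must share a bag in every tree decomposition; so some bag has ≥ 4 vertices and tw(G) ≥ 3. Hence tw(G) = 3 exactly.

Treewidth 3.
One such decomposition:
Bags: B1 = {1, 2, 4, 5}  B2 = {2, 4, 5, 9}  B3 = {1, 4, 5, 7}  B4 = {2, 4, 5, 6}  B5 = {2, 4, 5, 8}  B6 = {2, 3, 5, 6}  B7 = {4, 5, 9, 11}  B8 = {1, 5, 7, 10}
Tree: B1–B2, B1–B3, B2–B4, B4–B5, B4–B6, B2–B7, B3–B8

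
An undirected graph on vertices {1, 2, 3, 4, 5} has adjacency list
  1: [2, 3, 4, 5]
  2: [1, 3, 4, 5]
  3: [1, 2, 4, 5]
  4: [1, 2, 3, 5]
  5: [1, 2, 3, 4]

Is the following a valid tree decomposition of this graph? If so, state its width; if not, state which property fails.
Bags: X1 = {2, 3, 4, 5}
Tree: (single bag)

A tree decomposition must satisfy three properties: every vertex lies in some bag; for every edge, both endpoints lie together in some bag; and for every vertex, the bags containing it form a connected subtree. Here vertex 1 appears in no bag, so the decomposition is invalid.

No — vertex 1 appears in no bag.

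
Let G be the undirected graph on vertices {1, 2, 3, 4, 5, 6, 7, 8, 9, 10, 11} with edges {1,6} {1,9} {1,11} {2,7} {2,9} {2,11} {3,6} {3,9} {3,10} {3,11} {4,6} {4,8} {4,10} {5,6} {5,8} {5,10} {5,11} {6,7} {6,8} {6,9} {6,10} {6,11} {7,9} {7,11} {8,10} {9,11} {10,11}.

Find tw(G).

A width-3 tree decomposition is:
Bags: B1 = {3, 6, 10, 11}  B2 = {3, 6, 9, 11}  B3 = {1, 6, 9, 11}  B4 = {6, 7, 9, 11}  B5 = {2, 7, 9, 11}  B6 = {5, 6, 10, 11}  B7 = {5, 6, 8, 10}  B8 = {4, 6, 8, 10}
Tree: B1–B2, B2–B3, B2–B4, B4–B5, B1–B6, B6–B7, B7–B8
The largest bag has 4 vertices, giving width 3; this decomposition certifies tw(G) ≤ 3. For the lower bound, the 4 vertices {2, 7, 9, 11} are pairwise adjacent, and any tree decomposition puts a clique entirely inside one bag — forcing width ≥ 3. Combining the bounds, tw(G) = 3.

3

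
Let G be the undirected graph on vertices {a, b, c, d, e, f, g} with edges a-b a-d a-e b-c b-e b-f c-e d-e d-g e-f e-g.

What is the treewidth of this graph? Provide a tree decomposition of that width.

Treewidth 2.
Bags: B1 = {a, b, e}  B2 = {b, c, e}  B3 = {a, d, e}  B4 = {d, e, g}  B5 = {b, e, f}
Tree: B1–B2, B1–B3, B3–B4, B1–B5

Every bag has size at most 3, so the width is 3 − 1 = 2 and tw(G) ≤ 2. For the lower bound, the 3 vertices {d, e, g} are pairwise adjacent, and any tree decomposition puts a clique entirely inside one bag — forcing width ≥ 2. Combining the bounds, tw(G) = 2.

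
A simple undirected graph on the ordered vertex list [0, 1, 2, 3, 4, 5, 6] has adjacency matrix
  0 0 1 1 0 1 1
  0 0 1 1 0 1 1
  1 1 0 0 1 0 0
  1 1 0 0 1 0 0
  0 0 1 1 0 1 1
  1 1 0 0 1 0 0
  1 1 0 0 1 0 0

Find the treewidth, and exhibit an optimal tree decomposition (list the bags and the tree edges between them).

Treewidth 3.
Bags: B1 = {0, 1, 3, 4}  B2 = {0, 1, 4, 5}  B3 = {0, 1, 2, 4}  B4 = {0, 1, 4, 6}
Tree: B1–B2, B2–B3, B3–B4

Every bag has size at most 4, so the width is 4 − 1 = 3 and tw(G) ≤ 3. For the lower bound: the 4 vertex sets {3,4}, {0,5}, {1}, {2} are disjoint, each induces a connected subgraph, and every pair is joined by at least one edge of G. Contracting each set to a single vertex therefore yields K_{4} as a minor, and since treewidth is minor-monotone, tw(G) ≥ tw(K_{4}) = 3. Combining the bounds, tw(G) = 3.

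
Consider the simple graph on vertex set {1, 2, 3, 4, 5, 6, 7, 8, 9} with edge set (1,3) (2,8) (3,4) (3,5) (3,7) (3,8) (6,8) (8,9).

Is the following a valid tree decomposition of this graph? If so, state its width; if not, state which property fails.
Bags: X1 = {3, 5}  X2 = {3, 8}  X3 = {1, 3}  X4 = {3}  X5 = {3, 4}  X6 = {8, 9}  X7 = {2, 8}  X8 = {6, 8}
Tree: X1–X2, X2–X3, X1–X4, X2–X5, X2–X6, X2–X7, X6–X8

A tree decomposition must satisfy three properties: every vertex lies in some bag; for every edge, both endpoints lie together in some bag; and for every vertex, the bags containing it form a connected subtree. Here vertex 7 appears in no bag, so the decomposition is invalid.

No — vertex 7 appears in no bag.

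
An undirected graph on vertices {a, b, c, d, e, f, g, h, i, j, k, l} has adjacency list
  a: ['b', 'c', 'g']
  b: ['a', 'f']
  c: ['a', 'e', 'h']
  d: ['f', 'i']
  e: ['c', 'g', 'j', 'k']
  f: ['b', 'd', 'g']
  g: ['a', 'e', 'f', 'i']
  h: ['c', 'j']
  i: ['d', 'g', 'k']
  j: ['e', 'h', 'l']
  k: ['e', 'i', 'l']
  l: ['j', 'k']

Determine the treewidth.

3

A width-3 tree decomposition is:
Bags: B1 = {c, h, j, l}  B2 = {c, e, j, l}  B3 = {c, e, k, l}  B4 = {a, c, e, k}  B5 = {a, e, g, k}  B6 = {a, g, i, k}  B7 = {a, b, g, i}  B8 = {b, f, g, i}  B9 = {b, d, f, i}
Tree: B1–B2, B2–B3, B3–B4, B4–B5, B5–B6, B6–B7, B7–B8, B8–B9
The largest bag has 4 vertices, giving width 3; this decomposition certifies tw(G) ≤ 3. For the lower bound: the 4 vertex sets {h,j,l}, {c}, {e}, {a,g,i,k} are disjoint, each induces a connected subgraph, and every pair is joined by at least one edge of G. Contracting each set to a single vertex therefore yields K_{4} as a minor, and since treewidth is minor-monotone, tw(G) ≥ tw(K_{4}) = 3. Hence tw(G) = 3 exactly.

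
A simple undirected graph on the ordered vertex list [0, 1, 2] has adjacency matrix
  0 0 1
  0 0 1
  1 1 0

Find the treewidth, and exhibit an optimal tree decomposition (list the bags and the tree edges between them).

The largest bag has 2 vertices, giving width 1; this decomposition certifies tw(G) ≤ 1. Any graph with an edge has treewidth ≥ 1, and G has the edge 2–1. The upper and lower bounds meet at 1, so that is the treewidth.

Treewidth 1.
One such decomposition:
Bags: B1 = {1, 2}  B2 = {0, 2}
Tree: B1–B2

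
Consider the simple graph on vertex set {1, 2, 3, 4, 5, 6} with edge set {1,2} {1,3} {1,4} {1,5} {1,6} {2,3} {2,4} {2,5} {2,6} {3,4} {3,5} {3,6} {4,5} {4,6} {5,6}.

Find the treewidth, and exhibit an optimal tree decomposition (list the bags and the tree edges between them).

Treewidth 5.
One optimal decomposition is:
Bags: B1 = {1, 2, 3, 4, 5, 6}
Tree: (single bag)

A single bag containing all 6 vertices is trivially a valid decomposition of width 5. On the other hand G contains the 6-clique {1, 2, 3, 4, 5, 6}. A clique must lie in a single bag of any decomposition, so no decomposition can have width below 5. Hence tw(G) = 5 exactly.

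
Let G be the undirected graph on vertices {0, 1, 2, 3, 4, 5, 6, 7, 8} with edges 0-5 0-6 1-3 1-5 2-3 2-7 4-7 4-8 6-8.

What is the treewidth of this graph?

A width-2 tree decomposition is:
Bags: B1 = {4, 7, 8}  B2 = {2, 7, 8}  B3 = {2, 3, 8}  B4 = {1, 3, 8}  B5 = {1, 5, 8}  B6 = {0, 5, 8}  B7 = {0, 6, 8}
Tree: B1–B2, B2–B3, B3–B4, B4–B5, B5–B6, B6–B7
The largest bag has 3 vertices, giving width 2; this decomposition certifies tw(G) ≤ 2. The edges 8–4–7–2–3–1–5–0–6–8 form a cycle, so G is not a tree and its treewidth is at least 2. Therefore the treewidth is 2.

2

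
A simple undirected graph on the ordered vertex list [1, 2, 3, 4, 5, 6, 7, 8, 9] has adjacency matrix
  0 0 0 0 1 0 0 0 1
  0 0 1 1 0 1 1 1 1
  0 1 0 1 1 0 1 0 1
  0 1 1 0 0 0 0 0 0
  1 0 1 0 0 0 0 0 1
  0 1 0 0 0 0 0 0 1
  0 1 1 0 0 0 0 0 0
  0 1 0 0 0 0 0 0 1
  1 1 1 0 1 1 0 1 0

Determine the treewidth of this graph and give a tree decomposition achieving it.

Treewidth 2.
One optimal decomposition is:
Bags: B1 = {2, 3, 9}  B2 = {3, 5, 9}  B3 = {2, 6, 9}  B4 = {2, 3, 4}  B5 = {2, 8, 9}  B6 = {1, 5, 9}  B7 = {2, 3, 7}
Tree: B1–B2, B1–B3, B1–B4, B1–B5, B2–B6, B1–B7

Each bag holds 3 vertices, so the decomposition has width 2, which upper-bounds the treewidth. For the lower bound, the 3 vertices {1, 5, 9} are pairwise adjacent, and any tree decomposition puts a clique entirely inside one bag — forcing width ≥ 2. Therefore the treewidth is 2.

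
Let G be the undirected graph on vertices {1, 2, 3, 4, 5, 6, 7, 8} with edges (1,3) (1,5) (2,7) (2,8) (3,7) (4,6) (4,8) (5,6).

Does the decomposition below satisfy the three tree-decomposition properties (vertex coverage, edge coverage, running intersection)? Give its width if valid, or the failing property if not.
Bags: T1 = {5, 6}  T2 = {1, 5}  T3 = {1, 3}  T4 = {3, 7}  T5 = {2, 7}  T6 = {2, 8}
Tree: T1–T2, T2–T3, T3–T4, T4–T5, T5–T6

A tree decomposition must satisfy three properties: every vertex lies in some bag; for every edge, both endpoints lie together in some bag; and for every vertex, the bags containing it form a connected subtree. Here vertex 4 appears in no bag, so the decomposition is invalid.

No — vertex 4 appears in no bag.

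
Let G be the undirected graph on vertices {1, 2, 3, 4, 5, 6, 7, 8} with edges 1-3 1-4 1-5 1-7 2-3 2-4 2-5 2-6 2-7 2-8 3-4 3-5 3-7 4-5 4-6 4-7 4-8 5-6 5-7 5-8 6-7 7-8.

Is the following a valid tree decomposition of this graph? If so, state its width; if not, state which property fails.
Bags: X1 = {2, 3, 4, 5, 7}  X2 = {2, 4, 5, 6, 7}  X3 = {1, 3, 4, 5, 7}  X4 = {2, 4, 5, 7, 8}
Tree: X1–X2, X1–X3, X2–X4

Every vertex of G appears in some bag (union = {1, 2, 3, 4, 5, 6, 7, 8}); every edge is covered by a bag; and for each vertex v the set of bags containing v is connected in the bag tree. The decomposition is therefore valid. The largest bag has 5 vertices, so the width is 4.

Yes; width 4.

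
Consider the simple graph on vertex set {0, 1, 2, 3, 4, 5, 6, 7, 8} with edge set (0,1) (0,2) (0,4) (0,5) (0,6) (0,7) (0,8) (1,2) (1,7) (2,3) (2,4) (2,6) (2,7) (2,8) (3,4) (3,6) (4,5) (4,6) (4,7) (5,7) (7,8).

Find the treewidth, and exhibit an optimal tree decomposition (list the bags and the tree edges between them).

Treewidth 3.
One such decomposition:
Bags: B1 = {0, 2, 4, 6}  B2 = {2, 3, 4, 6}  B3 = {0, 2, 4, 7}  B4 = {0, 1, 2, 7}  B5 = {0, 4, 5, 7}  B6 = {0, 2, 7, 8}
Tree: B1–B2, B1–B3, B3–B4, B3–B5, B4–B6

The largest bag has 4 vertices, giving width 3; this decomposition certifies tw(G) ≤ 3. On the other hand G contains the 4-clique {0, 2, 4, 6}. A clique must lie in a single bag of any decomposition, so no decomposition can have width below 3. Hence tw(G) = 3 exactly.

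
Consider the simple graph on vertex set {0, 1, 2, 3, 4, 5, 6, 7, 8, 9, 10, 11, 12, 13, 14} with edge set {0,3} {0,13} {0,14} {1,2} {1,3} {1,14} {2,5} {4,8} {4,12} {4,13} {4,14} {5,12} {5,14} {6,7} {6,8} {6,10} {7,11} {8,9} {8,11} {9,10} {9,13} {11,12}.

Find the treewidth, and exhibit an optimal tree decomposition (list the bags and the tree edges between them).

Each bag holds 4 vertices, so the decomposition has width 3, which upper-bounds the treewidth. For the lower bound: the 4 vertex sets {6,7,10}, {11}, {8}, {4,9,12,13} are disjoint, each induces a connected subgraph, and every pair is joined by at least one edge of G. Contracting each set to a single vertex therefore yields K_{4} as a minor, and since treewidth is minor-monotone, tw(G) ≥ tw(K_{4}) = 3. Therefore the treewidth is 3.

Treewidth 3.
One such decomposition:
Bags: B1 = {6, 7, 10, 11}  B2 = {6, 8, 10, 11}  B3 = {8, 9, 10, 11}  B4 = {8, 9, 11, 12}  B5 = {4, 8, 9, 12}  B6 = {4, 9, 12, 13}  B7 = {4, 5, 12, 13}  B8 = {4, 5, 13, 14}  B9 = {0, 5, 13, 14}  B10 = {0, 2, 5, 14}  B11 = {0, 1, 2, 14}  B12 = {0, 1, 2, 3}
Tree: B1–B2, B2–B3, B3–B4, B4–B5, B5–B6, B6–B7, B7–B8, B8–B9, B9–B10, B10–B11, B11–B12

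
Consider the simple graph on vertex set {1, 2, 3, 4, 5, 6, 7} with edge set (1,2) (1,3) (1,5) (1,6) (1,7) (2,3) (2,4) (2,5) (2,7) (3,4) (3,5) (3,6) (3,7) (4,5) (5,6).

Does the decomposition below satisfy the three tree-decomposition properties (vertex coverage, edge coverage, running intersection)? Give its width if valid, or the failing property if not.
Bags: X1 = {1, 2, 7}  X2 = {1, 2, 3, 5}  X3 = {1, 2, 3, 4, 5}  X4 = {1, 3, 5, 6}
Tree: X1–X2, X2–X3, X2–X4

No — edge (3,7) lies in no bag.

A tree decomposition must satisfy three properties: every vertex lies in some bag; for every edge, both endpoints lie together in some bag; and for every vertex, the bags containing it form a connected subtree. Here edge (3,7) lies in no bag, so the decomposition is invalid.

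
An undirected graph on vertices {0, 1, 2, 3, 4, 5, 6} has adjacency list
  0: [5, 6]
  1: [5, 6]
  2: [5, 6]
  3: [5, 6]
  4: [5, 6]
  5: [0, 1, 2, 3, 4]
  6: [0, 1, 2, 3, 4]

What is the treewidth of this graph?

2

A width-2 tree decomposition is:
Bags: B1 = {1, 5, 6}  B2 = {2, 5, 6}  B3 = {0, 5, 6}  B4 = {4, 5, 6}  B5 = {3, 5, 6}
Tree: B1–B2, B2–B3, B3–B4, B4–B5
The largest bag has 3 vertices, giving width 2; this decomposition certifies tw(G) ≤ 2. The edges 5–1–6–2–5 form a cycle, so G is not a tree and its treewidth is at least 2. The upper and lower bounds meet at 2, so that is the treewidth.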